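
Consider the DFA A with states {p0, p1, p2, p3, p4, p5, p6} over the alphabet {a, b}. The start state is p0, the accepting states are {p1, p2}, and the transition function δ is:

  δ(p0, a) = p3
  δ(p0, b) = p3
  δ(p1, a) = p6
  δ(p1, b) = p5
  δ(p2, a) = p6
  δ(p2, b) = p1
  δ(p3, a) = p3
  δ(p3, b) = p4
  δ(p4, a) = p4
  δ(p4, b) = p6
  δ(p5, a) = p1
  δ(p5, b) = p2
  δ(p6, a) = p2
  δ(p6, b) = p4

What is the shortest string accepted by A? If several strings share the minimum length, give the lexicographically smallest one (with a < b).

abba

A breadth-first search from p0 reaches an accepting state first via the path p0 → p3 → p4 → p6 → p2 on input abba.
No string of length < 4 is accepted (BFS exhausts all shorter strings without reaching an accepting state), and abba is the lexicographically least accepting string of length 4.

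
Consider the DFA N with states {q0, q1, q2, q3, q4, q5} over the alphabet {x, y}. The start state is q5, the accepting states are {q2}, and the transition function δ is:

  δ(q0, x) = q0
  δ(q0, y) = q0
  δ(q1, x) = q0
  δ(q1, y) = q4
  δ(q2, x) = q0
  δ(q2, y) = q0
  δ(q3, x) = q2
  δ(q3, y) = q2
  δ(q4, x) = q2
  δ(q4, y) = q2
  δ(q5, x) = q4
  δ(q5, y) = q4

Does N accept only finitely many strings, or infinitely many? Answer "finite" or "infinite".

finite

The useful states (reachable from q5 and able to reach an accepting state) are {q2, q4, q5}.
Restricted to these states the transition graph has no cycle, so every accepting path has bounded length and L is finite.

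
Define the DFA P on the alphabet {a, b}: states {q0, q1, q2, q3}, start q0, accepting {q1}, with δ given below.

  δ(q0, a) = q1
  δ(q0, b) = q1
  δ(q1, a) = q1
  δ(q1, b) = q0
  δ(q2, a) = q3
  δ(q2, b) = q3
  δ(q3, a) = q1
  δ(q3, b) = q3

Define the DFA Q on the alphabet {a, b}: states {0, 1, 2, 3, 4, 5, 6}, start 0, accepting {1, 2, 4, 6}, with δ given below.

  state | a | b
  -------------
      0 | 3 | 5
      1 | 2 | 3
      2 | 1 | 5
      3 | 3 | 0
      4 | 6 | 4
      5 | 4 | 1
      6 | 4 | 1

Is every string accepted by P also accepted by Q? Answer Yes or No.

No

The string a is in L(P) but not in L(Q).
So L(P) ⊄ L(Q).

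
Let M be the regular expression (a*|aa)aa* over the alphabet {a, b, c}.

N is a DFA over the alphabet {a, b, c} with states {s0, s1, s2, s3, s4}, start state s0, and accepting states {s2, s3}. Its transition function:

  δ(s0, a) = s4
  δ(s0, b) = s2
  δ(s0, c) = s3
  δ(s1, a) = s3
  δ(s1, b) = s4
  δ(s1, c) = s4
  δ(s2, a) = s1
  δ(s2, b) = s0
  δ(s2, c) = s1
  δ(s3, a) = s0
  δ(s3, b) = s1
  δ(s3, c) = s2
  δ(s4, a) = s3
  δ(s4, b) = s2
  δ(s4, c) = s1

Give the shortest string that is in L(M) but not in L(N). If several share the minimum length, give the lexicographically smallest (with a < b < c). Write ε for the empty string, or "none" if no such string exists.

a

The string a is accepted by M but not by N.
No shorter string lies in the difference, and a is the lexicographically first length-1 string in L(M) \ L(N).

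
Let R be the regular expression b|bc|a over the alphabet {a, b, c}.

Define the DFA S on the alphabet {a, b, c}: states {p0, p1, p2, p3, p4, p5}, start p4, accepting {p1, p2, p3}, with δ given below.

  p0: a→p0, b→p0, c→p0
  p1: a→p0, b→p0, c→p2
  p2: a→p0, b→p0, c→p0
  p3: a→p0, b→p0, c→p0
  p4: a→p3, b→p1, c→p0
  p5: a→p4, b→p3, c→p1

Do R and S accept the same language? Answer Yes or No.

Yes

Converting the expression R to a DFA (subset construction, then merging equivalent states) gives the minimal DFA with states {r0, r1, r2, r3}, start state r0, accepting states {r1, r2} and transitions r0: a→r1, b→r2, c→r3; r1: a→r3, b→r3, c→r3; r2: a→r3, b→r3, c→r1; r3: a→r3, b→r3, c→r3.
Exploring the product automaton R × S from the start pair (r0, p4), following both machines on each input symbol, reaches 5 state pairs: (r0, p4), (r1, p3), (r2, p1), (r3, p0), (r1, p2).
R accepts in {r1, r2} and S accepts in {p1, p2, p3}. In every reachable pair the two components are either both accepting — (r1, p3), (r2, p1), (r1, p2) — or both non-accepting, so no string is accepted by exactly one of the machines: L(R) \ L(S) and L(S) \ L(R) are both empty.
Hence every string is accepted by R iff it is accepted by S, and the two languages coincide.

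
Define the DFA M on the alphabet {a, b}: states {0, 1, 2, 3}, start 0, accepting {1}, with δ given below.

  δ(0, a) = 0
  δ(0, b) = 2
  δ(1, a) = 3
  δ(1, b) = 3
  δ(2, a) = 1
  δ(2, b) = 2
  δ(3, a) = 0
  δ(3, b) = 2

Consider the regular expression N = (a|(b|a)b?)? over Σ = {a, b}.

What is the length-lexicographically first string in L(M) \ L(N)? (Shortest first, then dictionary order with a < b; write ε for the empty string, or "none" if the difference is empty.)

The string ba is accepted by M but not by N.
No shorter string lies in the difference, and ba is the lexicographically first length-2 string in L(M) \ L(N).

ba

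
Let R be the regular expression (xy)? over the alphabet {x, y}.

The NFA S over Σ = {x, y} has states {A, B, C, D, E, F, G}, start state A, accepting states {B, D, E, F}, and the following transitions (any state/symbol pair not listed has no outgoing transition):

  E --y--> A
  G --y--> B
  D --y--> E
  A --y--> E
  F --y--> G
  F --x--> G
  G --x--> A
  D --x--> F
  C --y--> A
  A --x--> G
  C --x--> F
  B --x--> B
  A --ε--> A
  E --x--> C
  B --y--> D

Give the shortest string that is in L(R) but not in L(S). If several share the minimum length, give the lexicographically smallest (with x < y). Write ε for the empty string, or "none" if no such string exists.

The empty string ε is accepted by R but not by S.
Since ε is the unique shortest string, it is the required witness.

ε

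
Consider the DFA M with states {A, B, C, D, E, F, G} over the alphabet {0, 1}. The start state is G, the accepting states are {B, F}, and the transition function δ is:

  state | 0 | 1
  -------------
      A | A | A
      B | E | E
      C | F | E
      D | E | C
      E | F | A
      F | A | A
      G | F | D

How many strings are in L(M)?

The useful subgraph on states {C, D, E, F, G} is acyclic, so L(M) is finite; the longest accepting path visits 5 useful states, giving maximum string length 4.
Counting accepting paths from G by length: 1 of length 1, 2 of length 3, 1 of length 4. Total 4.

4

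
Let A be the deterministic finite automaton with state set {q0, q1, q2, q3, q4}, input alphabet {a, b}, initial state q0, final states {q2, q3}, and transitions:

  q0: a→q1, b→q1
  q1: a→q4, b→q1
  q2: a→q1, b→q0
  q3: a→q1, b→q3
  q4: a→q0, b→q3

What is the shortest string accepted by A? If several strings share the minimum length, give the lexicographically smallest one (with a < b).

A breadth-first search from q0 reaches an accepting state first via the path q0 → q1 → q4 → q3 on input aab.
No string of length < 3 is accepted (BFS exhausts all shorter strings without reaching an accepting state), and aab is the lexicographically least accepting string of length 3.

aab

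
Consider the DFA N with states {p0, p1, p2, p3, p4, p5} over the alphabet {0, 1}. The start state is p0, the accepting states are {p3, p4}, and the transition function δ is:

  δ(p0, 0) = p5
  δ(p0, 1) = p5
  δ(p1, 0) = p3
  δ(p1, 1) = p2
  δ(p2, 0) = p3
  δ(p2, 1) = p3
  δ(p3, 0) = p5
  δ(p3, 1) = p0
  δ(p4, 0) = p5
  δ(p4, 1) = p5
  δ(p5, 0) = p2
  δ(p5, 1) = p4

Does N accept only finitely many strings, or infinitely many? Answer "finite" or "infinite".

State p0 is reachable from the start and can reach an accepting state, and it lies on the cycle p0 → p5 → p2 → p3 → p0.
Traversing that cycle any number of times yields accepted strings of unbounded length, so the language is infinite.

infinite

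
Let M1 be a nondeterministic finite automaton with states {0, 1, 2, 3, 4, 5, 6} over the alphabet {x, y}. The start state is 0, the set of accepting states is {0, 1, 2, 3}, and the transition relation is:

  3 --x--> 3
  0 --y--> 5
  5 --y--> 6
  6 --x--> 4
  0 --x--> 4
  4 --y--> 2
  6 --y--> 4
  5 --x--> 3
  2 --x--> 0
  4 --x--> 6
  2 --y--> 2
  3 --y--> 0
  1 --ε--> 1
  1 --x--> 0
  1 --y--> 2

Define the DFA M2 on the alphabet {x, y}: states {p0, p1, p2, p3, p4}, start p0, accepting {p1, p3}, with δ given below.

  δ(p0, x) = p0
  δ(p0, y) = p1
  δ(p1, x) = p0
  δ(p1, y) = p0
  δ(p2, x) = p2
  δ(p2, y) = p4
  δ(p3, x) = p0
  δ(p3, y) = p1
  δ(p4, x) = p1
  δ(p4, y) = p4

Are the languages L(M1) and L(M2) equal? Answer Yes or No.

No

The empty string ε is accepted by M1 but rejected by M2.
So L(M1) ≠ L(M2).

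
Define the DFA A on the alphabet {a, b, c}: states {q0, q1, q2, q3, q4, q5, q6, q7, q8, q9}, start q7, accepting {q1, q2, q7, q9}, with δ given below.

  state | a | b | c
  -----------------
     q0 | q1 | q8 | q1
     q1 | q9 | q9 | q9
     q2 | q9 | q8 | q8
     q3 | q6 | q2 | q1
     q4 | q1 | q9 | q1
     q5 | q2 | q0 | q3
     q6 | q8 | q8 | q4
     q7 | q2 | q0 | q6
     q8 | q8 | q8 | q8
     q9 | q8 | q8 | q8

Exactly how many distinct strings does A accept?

The useful subgraph on states {q0, q1, q2, q4, q6, q7, q9} is acyclic, so L(A) is finite; the longest accepting path visits 5 useful states, giving maximum string length 4.
Counting accepting paths from q7 by length: 1 of length 0, 1 of length 1, 3 of length 2, 9 of length 3, 6 of length 4. Total 20.

20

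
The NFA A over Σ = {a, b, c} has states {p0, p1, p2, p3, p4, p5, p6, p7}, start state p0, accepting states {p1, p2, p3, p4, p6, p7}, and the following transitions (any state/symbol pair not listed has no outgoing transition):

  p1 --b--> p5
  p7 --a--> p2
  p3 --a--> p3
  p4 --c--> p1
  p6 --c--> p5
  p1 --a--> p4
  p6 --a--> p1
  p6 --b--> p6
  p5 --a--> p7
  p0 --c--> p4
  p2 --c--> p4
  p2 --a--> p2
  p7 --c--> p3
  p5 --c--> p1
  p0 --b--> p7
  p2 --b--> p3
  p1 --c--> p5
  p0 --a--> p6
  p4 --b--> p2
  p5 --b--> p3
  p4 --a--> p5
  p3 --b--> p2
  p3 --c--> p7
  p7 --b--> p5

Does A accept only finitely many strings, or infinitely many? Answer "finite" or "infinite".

State p4 is reachable from the start and can reach an accepting state, and it lies on the cycle p4 → p1 → p4.
Traversing that cycle any number of times yields accepted strings of unbounded length, so the language is infinite.

infinite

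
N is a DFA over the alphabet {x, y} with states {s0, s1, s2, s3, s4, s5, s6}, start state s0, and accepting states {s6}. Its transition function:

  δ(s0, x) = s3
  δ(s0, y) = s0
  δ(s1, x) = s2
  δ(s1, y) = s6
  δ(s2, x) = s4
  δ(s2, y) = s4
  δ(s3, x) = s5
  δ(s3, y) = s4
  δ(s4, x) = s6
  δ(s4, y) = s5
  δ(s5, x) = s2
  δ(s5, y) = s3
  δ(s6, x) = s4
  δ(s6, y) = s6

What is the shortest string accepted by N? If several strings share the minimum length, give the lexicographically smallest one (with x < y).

A breadth-first search from s0 reaches an accepting state first via the path s0 → s3 → s4 → s6 on input xyx.
No string of length < 3 is accepted (BFS exhausts all shorter strings without reaching an accepting state), and xyx is the lexicographically least accepting string of length 3.

xyx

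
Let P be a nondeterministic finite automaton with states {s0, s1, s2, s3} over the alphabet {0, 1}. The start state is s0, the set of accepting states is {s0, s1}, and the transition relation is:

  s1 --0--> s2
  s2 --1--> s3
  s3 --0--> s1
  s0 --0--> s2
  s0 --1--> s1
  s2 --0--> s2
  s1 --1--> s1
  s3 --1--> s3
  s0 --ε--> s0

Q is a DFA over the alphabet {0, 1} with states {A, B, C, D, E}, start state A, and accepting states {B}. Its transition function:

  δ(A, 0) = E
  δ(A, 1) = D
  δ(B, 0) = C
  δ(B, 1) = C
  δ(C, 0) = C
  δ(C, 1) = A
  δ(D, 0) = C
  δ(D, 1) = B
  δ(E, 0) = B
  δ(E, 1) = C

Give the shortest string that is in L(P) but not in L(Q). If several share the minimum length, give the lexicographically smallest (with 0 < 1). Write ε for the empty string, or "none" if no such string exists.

The empty string ε is accepted by P but not by Q.
Since ε is the unique shortest string, it is the required witness.

ε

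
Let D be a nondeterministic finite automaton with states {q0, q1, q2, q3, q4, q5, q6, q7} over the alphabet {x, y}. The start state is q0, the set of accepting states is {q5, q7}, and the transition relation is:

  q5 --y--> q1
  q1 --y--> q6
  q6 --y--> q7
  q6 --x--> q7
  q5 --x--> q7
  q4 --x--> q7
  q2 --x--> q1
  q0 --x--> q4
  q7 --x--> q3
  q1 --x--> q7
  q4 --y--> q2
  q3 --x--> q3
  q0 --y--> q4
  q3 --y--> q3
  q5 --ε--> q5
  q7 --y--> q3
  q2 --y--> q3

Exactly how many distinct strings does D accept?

The useful subgraph on states {q0, q1, q2, q4, q6, q7} is acyclic, so L(D) is finite; the longest accepting path visits 6 useful states, giving maximum string length 5.
Counting accepting paths from q0 by length: 2 of length 2, 2 of length 4, 4 of length 5. Total 8.

8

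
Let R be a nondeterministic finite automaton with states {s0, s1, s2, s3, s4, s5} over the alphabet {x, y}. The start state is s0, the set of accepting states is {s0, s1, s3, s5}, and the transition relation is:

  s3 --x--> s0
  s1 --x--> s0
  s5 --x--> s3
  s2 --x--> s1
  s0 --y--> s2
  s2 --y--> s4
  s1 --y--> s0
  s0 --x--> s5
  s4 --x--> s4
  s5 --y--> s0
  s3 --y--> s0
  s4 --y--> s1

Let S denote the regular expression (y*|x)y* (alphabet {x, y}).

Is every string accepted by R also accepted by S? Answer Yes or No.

No

The string xx is in L(R) but not in L(S).
So L(R) ⊄ L(S).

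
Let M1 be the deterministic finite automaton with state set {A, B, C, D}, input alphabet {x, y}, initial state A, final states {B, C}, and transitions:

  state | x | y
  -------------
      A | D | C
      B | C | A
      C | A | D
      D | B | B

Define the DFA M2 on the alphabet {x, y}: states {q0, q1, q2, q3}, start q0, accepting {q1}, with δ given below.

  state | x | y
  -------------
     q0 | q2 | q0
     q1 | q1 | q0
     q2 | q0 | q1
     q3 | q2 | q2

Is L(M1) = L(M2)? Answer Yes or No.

The string y is accepted by M1 but rejected by M2.
So L(M1) ≠ L(M2).

No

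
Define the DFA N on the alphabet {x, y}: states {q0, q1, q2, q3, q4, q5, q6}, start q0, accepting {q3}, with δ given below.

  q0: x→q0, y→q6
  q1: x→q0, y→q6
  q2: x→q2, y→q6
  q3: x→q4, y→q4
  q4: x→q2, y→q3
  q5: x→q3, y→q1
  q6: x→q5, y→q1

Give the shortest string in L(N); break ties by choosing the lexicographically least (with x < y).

yxx

A breadth-first search from q0 reaches an accepting state first via the path q0 → q6 → q5 → q3 on input yxx.
No string of length < 3 is accepted (BFS exhausts all shorter strings without reaching an accepting state), and yxx is the lexicographically least accepting string of length 3.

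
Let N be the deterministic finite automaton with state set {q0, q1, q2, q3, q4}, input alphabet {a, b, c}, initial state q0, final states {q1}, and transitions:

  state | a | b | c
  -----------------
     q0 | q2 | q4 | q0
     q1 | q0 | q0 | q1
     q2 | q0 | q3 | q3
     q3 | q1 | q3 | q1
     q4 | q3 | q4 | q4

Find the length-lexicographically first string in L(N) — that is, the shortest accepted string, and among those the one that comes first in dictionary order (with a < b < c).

aba

A breadth-first search from q0 reaches an accepting state first via the path q0 → q2 → q3 → q1 on input aba.
No string of length < 3 is accepted (BFS exhausts all shorter strings without reaching an accepting state), and aba is the lexicographically least accepting string of length 3.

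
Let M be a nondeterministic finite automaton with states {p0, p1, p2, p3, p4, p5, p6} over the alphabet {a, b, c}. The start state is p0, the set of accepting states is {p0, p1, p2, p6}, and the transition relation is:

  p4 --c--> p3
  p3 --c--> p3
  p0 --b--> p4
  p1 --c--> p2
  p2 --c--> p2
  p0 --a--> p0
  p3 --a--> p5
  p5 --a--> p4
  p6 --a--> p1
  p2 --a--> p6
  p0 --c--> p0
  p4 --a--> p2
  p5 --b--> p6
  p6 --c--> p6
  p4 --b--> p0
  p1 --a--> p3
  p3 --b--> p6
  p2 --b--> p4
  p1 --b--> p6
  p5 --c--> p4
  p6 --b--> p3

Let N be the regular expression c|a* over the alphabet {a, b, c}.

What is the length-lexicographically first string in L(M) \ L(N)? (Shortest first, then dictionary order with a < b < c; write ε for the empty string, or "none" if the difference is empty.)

ac

The string ac is accepted by M but not by N.
No shorter string lies in the difference, and ac is the lexicographically first length-2 string in L(M) \ L(N).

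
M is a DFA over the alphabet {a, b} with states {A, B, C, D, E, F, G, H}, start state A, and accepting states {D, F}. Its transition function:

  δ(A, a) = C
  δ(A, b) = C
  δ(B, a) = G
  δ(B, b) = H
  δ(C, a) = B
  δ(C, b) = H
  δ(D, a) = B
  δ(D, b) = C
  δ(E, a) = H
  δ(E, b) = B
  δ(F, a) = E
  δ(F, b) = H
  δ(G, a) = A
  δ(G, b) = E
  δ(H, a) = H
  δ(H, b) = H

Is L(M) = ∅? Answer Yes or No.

The states reachable from the start state are {A, B, C, E, G, H}.
None of the accepting states {D, F} is reachable, so no string is accepted and L(M) = ∅.

Yes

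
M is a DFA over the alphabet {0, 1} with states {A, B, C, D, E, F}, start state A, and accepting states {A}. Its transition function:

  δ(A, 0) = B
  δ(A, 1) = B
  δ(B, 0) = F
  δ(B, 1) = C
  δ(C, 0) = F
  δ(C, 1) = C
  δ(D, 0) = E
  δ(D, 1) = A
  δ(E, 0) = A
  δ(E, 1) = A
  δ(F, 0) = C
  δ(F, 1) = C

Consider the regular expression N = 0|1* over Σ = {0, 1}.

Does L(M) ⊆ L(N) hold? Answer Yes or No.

Converting the expression N to a DFA (subset construction, then merging equivalent states) gives the minimal DFA with states {n0, n1, n2, n3}, start state n0, accepting states {n0, n1, n2} and transitions n0: 0→n1, 1→n2; n1: 0→n3, 1→n3; n2: 0→n3, 1→n2; n3: 0→n3, 1→n3.
Exploring the product automaton M × N from the start pair (A, n0), following both machines on each input symbol, reaches 6 state pairs: (A, n0), (B, n1), (B, n2), (F, n3), (C, n3), (C, n2).
M accepts in {A} and N accepts in {n0, n1, n2}. The reachable pairs whose M-component is accepting are (A, n0); in each of them the N-component is accepting too, so the product for L(M) \ L(N) (M-component accepting, N-component rejecting) has no reachable accepting pair and the difference is empty.
Hence every string in L(M) is also in L(N).

Yes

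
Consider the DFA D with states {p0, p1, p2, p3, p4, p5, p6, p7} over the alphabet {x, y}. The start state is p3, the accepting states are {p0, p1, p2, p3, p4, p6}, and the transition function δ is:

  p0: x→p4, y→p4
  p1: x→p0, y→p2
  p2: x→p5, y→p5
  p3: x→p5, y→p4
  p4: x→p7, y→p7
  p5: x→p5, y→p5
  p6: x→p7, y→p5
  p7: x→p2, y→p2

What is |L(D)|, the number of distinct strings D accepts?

6

The useful subgraph on states {p2, p3, p4, p7} is acyclic, so L(D) is finite; the longest accepting path visits 4 useful states, giving maximum string length 3.
Counting accepting paths from p3 by length: 1 of length 0, 1 of length 1, 4 of length 3. Total 6.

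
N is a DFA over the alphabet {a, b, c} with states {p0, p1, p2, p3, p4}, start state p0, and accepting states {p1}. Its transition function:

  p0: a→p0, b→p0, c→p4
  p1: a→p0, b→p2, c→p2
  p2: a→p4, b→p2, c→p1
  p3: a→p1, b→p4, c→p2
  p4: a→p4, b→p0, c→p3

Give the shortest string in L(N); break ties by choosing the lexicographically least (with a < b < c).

A breadth-first search from p0 reaches an accepting state first via the path p0 → p4 → p3 → p1 on input cca.
No string of length < 3 is accepted (BFS exhausts all shorter strings without reaching an accepting state), and cca is the lexicographically least accepting string of length 3.

cca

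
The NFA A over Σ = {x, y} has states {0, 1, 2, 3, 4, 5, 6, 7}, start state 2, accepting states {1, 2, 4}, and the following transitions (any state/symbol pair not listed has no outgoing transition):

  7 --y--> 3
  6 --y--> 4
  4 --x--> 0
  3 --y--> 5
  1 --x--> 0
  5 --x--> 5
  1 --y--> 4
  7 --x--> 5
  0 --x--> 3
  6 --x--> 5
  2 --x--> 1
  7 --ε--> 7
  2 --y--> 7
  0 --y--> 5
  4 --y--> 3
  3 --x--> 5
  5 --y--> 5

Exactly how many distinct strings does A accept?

The useful subgraph on states {1, 2, 4} is acyclic, so L(A) is finite; the longest accepting path visits 3 useful states, giving maximum string length 2.
Counting accepting paths from 2 by length: 1 of length 0, 1 of length 1, 1 of length 2. Total 3.

3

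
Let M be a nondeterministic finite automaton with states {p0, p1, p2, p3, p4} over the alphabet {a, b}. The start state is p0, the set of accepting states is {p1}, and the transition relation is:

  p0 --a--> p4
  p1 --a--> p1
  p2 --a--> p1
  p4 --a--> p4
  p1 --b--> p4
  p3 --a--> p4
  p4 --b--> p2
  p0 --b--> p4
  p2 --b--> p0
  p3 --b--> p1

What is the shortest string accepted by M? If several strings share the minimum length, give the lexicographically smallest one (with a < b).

A breadth-first search from p0 reaches an accepting state first via the path p0 → p4 → p2 → p1 on input aba.
No string of length < 3 is accepted (BFS exhausts all shorter strings without reaching an accepting state), and aba is the lexicographically least accepting string of length 3.

aba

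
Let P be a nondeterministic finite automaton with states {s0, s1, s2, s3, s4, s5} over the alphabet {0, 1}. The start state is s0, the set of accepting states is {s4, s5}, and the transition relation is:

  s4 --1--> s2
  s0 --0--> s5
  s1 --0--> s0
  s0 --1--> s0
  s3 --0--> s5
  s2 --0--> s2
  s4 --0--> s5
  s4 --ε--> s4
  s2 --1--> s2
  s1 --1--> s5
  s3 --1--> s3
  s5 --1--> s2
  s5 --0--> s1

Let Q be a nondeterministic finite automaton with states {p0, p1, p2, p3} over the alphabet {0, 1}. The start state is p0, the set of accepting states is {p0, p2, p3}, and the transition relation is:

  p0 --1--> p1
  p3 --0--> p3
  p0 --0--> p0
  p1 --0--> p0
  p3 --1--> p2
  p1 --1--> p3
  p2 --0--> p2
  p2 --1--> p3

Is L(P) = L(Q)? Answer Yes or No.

The string 001 is accepted by P but rejected by Q.
So L(P) ≠ L(Q).

No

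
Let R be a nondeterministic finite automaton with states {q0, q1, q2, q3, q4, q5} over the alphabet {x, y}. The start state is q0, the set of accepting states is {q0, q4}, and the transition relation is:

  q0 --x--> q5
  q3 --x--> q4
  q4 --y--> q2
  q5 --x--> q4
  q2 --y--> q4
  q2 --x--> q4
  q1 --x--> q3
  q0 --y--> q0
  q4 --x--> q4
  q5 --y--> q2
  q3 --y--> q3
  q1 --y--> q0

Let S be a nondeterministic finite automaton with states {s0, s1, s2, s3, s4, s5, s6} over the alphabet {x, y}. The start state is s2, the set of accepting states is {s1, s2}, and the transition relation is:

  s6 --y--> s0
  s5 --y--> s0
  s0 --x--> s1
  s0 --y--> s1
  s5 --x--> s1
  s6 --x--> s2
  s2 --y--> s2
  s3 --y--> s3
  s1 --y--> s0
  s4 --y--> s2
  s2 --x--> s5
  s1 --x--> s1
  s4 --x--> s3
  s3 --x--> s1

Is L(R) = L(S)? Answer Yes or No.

Yes

Exploring the product automaton R × S from the start pair (q0, s2), following both machines on each input symbol, reaches 4 state pairs: (q0, s2), (q5, s5), (q4, s1), (q2, s0).
R accepts in {q0, q4} and S accepts in {s1, s2}. In every reachable pair the two components are either both accepting — (q0, s2), (q4, s1) — or both non-accepting, so no string is accepted by exactly one of the machines: L(R) \ L(S) and L(S) \ L(R) are both empty.
Hence every string is accepted by R iff it is accepted by S, and the two languages coincide.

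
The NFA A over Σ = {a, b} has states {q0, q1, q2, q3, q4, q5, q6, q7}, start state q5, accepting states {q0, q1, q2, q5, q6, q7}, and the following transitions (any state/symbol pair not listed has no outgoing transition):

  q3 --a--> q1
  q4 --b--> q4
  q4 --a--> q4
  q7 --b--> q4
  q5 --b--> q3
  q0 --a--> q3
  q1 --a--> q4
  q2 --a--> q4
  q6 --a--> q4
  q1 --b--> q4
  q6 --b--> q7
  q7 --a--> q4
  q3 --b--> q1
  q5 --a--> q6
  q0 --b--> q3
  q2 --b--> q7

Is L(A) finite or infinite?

finite

The useful states (reachable from q5 and able to reach an accepting state) are {q1, q3, q5, q6, q7}.
Restricted to these states the transition graph has no cycle, so every accepting path has bounded length and L is finite.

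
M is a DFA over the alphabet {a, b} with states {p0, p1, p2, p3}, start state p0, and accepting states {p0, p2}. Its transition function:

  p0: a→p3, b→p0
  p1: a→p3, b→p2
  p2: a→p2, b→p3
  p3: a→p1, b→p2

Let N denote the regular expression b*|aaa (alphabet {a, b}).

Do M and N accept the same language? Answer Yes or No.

The string ab is accepted by M but rejected by N.
So L(M) ≠ L(N).

No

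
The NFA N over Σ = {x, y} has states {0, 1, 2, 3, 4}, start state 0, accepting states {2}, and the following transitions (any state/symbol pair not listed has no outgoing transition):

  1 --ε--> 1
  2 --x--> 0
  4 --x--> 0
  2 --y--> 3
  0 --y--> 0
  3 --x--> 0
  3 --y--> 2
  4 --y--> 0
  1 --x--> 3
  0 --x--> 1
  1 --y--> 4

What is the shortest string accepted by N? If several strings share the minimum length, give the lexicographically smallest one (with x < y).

A breadth-first search from 0 reaches an accepting state first via the path 0 → 1 → 3 → 2 on input xxy.
No string of length < 3 is accepted (BFS exhausts all shorter strings without reaching an accepting state), and xxy is the lexicographically least accepting string of length 3.

xxy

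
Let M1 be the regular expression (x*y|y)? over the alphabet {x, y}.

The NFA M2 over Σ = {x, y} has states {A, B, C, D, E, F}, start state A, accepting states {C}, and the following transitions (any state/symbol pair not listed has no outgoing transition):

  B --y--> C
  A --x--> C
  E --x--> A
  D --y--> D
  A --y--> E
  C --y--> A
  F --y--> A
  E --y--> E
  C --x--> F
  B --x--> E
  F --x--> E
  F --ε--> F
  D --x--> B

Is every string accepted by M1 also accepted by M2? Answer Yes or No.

No

The empty string ε is in L(M1) but not in L(M2).
So L(M1) ⊄ L(M2).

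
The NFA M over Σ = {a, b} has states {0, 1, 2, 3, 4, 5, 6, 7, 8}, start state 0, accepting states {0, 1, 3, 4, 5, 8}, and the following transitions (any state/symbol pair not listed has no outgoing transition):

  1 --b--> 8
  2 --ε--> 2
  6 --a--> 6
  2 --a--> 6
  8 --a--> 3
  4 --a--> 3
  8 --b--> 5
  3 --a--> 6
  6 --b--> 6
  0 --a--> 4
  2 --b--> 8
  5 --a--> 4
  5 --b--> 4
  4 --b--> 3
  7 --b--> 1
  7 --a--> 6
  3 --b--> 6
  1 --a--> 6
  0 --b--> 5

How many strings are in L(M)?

The useful subgraph on states {0, 3, 4, 5} is acyclic, so L(M) is finite; the longest accepting path visits 4 useful states, giving maximum string length 3.
Counting accepting paths from 0 by length: 1 of length 0, 2 of length 1, 4 of length 2, 4 of length 3. Total 11.

11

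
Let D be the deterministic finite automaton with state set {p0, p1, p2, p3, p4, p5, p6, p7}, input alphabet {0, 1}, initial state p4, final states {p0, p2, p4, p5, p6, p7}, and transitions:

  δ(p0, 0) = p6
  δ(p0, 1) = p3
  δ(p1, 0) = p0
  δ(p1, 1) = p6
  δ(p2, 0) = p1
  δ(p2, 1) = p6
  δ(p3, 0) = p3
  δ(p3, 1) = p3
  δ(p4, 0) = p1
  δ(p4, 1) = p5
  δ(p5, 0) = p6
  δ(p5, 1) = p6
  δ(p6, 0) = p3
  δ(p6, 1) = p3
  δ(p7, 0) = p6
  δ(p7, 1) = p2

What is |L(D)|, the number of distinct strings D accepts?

The useful subgraph on states {p0, p1, p4, p5, p6} is acyclic, so L(D) is finite; the longest accepting path visits 4 useful states, giving maximum string length 3.
Counting accepting paths from p4 by length: 1 of length 0, 1 of length 1, 4 of length 2, 1 of length 3. Total 7.

7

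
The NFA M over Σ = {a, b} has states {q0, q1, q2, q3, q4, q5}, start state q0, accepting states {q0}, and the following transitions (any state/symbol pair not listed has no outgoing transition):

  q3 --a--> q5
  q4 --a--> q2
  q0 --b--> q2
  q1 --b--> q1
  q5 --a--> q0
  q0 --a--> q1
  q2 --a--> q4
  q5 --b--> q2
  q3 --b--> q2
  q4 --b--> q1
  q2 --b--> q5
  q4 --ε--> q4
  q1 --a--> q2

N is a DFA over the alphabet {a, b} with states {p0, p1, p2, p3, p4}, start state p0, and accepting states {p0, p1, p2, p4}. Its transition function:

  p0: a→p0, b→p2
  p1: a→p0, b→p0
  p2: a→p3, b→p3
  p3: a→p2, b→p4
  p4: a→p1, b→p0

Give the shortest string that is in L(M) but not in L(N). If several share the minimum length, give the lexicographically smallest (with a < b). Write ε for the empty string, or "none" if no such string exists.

The string aaba is accepted by M but not by N.
No shorter string lies in the difference, and aaba is the lexicographically first length-4 string in L(M) \ L(N).

aaba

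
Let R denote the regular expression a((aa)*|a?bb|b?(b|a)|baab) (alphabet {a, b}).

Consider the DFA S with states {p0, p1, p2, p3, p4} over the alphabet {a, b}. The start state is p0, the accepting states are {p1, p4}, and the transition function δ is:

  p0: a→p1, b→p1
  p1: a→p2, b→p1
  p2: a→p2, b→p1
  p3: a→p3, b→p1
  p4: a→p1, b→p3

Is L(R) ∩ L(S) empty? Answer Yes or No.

No

The string a is accepted by both R and S.
Hence L(R) ∩ L(S) ≠ ∅.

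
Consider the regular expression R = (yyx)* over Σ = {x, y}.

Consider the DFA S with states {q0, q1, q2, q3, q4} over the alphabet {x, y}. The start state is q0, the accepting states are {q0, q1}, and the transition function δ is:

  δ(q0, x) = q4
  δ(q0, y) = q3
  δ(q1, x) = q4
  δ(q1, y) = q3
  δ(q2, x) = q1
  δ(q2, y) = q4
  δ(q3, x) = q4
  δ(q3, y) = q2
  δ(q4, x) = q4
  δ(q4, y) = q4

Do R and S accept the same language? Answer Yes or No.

Converting the expression R to a DFA (subset construction, then merging equivalent states) gives the minimal DFA with states {r0, r1, r2, r3}, start state r0, accepting states {r0} and transitions r0: x→r1, y→r2; r1: x→r1, y→r1; r2: x→r1, y→r3; r3: x→r0, y→r1.
Exploring the product automaton R × S from the start pair (r0, q0), following both machines on each input symbol, reaches 5 state pairs: (r0, q0), (r1, q4), (r2, q3), (r3, q2), (r0, q1).
R accepts in {r0} and S accepts in {q0, q1}. In every reachable pair the two components are either both accepting — (r0, q0), (r0, q1) — or both non-accepting, so no string is accepted by exactly one of the machines: L(R) \ L(S) and L(S) \ L(R) are both empty.
Hence every string is accepted by R iff it is accepted by S, and the two languages coincide.

Yes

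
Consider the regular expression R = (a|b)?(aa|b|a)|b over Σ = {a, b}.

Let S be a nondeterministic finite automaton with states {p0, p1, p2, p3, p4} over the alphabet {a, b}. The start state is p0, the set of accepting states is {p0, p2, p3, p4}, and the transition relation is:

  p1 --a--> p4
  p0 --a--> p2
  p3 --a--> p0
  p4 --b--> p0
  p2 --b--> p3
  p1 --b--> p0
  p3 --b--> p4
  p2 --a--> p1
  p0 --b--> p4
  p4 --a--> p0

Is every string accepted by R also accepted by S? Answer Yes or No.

No

The string aa is in L(R) but not in L(S).
So L(R) ⊄ L(S).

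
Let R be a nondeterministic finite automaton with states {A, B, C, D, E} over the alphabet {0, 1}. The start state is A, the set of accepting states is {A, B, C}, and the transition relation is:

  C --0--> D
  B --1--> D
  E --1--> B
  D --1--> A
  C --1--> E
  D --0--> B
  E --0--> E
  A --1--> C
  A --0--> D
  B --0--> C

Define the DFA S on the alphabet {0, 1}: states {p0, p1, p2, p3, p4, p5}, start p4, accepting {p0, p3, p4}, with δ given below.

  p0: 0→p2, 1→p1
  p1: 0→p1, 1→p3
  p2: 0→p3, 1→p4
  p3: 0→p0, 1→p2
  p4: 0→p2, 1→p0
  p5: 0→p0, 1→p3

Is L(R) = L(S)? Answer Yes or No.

Yes

Exploring the product automaton R × S from the start pair (A, p4), following both machines on each input symbol, reaches 5 state pairs: (A, p4), (D, p2), (C, p0), (B, p3), (E, p1).
R accepts in {A, B, C} and S accepts in {p0, p3, p4}. In every reachable pair the two components are either both accepting — (A, p4), (C, p0), (B, p3) — or both non-accepting, so no string is accepted by exactly one of the machines: L(R) \ L(S) and L(S) \ L(R) are both empty.
Hence every string is accepted by R iff it is accepted by S, and the two languages coincide.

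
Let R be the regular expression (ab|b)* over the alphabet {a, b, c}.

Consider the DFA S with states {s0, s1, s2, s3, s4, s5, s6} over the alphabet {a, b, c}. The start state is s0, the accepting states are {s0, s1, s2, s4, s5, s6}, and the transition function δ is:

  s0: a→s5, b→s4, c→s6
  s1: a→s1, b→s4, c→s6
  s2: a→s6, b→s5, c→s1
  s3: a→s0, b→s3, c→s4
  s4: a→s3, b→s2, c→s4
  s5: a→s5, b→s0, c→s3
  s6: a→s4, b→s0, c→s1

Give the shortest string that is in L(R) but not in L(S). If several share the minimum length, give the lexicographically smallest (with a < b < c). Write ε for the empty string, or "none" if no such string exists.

The string bab is accepted by R but not by S.
No shorter string lies in the difference, and bab is the lexicographically first length-3 string in L(R) \ L(S).

bab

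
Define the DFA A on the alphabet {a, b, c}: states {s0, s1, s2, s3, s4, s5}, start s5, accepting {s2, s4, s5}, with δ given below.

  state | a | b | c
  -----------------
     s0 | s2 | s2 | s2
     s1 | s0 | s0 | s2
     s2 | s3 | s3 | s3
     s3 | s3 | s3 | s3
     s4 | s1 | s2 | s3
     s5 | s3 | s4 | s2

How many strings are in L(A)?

The useful subgraph on states {s0, s1, s2, s4, s5} is acyclic, so L(A) is finite; the longest accepting path visits 5 useful states, giving maximum string length 4.
Counting accepting paths from s5 by length: 1 of length 0, 2 of length 1, 1 of length 2, 1 of length 3, 6 of length 4. Total 11.

11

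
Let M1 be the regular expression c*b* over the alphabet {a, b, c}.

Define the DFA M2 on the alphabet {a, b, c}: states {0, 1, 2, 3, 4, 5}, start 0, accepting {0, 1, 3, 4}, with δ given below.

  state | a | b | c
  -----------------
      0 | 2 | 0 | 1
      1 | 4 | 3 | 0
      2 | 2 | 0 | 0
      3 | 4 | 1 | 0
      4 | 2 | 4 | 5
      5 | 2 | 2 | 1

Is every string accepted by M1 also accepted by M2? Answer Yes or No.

Yes

Converting the expression M1 to a DFA (subset construction, then merging equivalent states) gives the minimal DFA with states {r0, r1, r2}, start state r0, accepting states {r0, r2} and transitions r0: a→r1, b→r2, c→r0; r1: a→r1, b→r1, c→r1; r2: a→r1, b→r2, c→r1.
Exploring the product automaton M1 × M2 from the start pair (r0, 0), following both machines on each input symbol, reaches 11 state pairs: (r0, 0), (r1, 2), (r2, 0), (r0, 1), (r1, 0), (r1, 1), (r1, 4), (r2, 3), (r1, 3), (r1, 5), (r2, 1).
M1 accepts in {r0, r2} and M2 accepts in {0, 1, 3, 4}. The reachable pairs whose M1-component is accepting are (r0, 0), (r2, 0), (r0, 1), (r2, 3), (r2, 1); in each of them the M2-component is accepting too, so the product for L(M1) \ L(M2) (M1-component accepting, M2-component rejecting) has no reachable accepting pair and the difference is empty.
Hence every string in L(M1) is also in L(M2).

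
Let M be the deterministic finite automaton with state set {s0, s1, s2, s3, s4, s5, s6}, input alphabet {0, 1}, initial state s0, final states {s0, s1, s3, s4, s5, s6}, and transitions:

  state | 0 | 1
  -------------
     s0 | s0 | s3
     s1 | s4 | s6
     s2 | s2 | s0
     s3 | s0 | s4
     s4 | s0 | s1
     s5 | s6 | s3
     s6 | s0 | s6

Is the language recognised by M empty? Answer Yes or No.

No

The empty string ε is accepted: the run s0 ends in the accepting state s0.
Since at least one string is accepted, L(M) is not empty.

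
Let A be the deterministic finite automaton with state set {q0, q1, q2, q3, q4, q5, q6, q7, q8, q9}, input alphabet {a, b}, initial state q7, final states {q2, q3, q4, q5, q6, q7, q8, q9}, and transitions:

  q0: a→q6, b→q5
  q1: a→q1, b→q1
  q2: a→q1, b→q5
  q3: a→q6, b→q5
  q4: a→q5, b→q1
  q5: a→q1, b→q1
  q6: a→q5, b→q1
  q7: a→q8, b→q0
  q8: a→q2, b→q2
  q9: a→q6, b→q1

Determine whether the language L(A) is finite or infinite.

The useful states (reachable from q7 and able to reach an accepting state) are {q0, q2, q5, q6, q7, q8}.
Restricted to these states the transition graph has no cycle, so every accepting path has bounded length and L is finite.

finite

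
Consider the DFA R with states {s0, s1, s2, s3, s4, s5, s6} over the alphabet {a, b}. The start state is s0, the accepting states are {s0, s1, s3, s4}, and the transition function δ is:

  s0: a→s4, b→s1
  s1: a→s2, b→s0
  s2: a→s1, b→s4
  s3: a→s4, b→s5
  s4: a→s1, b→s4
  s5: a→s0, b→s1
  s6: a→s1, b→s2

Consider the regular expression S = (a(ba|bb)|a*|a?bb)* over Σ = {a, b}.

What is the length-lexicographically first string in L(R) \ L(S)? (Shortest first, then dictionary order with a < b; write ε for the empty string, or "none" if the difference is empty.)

b

The string b is accepted by R but not by S.
No shorter string lies in the difference, and b is the lexicographically first length-1 string in L(R) \ L(S).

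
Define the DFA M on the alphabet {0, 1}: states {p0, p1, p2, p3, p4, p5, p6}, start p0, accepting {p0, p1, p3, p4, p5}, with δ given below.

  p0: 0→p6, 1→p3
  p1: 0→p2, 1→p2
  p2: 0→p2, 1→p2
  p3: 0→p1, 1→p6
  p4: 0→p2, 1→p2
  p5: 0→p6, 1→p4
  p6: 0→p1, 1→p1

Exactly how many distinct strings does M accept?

7

The useful subgraph on states {p0, p1, p3, p6} is acyclic, so L(M) is finite; the longest accepting path visits 4 useful states, giving maximum string length 3.
Counting accepting paths from p0 by length: 1 of length 0, 1 of length 1, 3 of length 2, 2 of length 3. Total 7.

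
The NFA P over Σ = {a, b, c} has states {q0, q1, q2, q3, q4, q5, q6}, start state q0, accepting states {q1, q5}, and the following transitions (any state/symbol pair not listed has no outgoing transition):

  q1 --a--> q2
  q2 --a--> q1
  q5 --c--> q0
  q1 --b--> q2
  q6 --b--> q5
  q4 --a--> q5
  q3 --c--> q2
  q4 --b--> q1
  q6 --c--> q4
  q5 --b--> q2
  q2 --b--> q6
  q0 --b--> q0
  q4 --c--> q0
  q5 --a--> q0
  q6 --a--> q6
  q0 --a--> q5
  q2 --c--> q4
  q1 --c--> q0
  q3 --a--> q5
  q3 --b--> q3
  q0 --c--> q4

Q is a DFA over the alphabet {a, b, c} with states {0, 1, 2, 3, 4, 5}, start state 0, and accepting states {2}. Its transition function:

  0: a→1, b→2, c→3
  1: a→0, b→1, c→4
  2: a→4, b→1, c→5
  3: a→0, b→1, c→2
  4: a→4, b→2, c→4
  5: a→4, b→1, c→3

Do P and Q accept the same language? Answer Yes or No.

No

The string a is accepted by P but rejected by Q.
So L(P) ≠ L(Q).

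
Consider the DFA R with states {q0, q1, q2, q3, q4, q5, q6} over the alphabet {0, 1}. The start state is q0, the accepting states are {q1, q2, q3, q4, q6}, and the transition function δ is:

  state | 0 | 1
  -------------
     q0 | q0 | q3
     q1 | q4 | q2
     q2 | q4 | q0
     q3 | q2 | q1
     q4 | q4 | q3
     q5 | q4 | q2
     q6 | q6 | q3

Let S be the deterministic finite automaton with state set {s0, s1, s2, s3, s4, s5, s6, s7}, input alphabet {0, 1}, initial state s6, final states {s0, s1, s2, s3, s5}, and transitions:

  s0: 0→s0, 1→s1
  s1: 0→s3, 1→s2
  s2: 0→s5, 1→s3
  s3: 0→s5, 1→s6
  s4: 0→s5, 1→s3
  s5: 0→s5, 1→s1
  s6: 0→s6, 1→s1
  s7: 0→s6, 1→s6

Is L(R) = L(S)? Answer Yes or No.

Yes

Exploring the product automaton R × S from the start pair (q0, s6), following both machines on each input symbol, reaches 5 state pairs: (q0, s6), (q3, s1), (q2, s3), (q1, s2), (q4, s5).
R accepts in {q1, q2, q3, q4, q6} and S accepts in {s0, s1, s2, s3, s5}. In every reachable pair the two components are either both accepting — (q3, s1), (q2, s3), (q1, s2), (q4, s5) — or both non-accepting, so no string is accepted by exactly one of the machines: L(R) \ L(S) and L(S) \ L(R) are both empty.
Hence every string is accepted by R iff it is accepted by S, and the two languages coincide.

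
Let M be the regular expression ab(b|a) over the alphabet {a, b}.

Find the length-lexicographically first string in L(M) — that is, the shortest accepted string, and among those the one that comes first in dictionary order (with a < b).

aba

By inspection of the expression, no string of length less than 3 matches, and aba is the lexicographically first match of length 3.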